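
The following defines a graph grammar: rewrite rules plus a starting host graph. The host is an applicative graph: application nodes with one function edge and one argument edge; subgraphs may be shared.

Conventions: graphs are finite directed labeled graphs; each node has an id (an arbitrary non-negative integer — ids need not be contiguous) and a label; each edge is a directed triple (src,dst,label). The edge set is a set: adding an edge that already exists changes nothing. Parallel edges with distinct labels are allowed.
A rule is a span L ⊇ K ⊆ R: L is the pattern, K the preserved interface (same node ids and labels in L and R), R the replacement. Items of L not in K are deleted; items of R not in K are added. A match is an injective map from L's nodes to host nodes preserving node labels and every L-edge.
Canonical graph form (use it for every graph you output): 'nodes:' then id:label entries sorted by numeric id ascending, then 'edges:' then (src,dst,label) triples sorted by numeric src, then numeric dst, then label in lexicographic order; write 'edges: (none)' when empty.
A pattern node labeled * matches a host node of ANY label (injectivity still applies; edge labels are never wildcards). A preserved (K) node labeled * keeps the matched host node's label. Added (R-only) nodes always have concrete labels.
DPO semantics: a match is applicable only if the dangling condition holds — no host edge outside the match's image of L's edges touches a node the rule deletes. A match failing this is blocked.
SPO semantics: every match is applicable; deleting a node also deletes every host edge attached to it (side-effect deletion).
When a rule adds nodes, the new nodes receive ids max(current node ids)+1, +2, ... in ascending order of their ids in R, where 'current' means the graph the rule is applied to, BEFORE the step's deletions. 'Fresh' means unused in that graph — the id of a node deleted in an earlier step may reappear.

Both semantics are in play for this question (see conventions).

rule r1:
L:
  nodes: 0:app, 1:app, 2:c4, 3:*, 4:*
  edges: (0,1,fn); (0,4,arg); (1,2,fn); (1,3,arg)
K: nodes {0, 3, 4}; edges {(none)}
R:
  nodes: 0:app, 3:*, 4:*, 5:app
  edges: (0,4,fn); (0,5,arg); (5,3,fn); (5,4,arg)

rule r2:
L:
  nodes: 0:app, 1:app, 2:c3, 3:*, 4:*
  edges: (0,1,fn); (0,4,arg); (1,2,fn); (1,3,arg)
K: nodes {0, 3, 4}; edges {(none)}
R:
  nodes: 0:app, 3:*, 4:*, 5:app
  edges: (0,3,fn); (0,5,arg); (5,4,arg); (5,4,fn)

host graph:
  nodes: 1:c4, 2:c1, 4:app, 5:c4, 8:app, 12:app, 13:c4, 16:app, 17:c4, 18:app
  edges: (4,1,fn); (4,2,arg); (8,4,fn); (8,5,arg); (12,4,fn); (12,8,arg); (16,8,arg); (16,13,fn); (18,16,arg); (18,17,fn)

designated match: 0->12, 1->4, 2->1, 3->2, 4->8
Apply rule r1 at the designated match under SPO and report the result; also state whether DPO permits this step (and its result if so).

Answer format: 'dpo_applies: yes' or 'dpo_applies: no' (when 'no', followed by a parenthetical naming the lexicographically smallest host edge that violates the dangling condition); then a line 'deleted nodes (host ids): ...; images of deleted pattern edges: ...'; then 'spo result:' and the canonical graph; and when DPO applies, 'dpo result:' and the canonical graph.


dpo_applies: no
(the rule deletes node 4, which keeps host edge (8,4,fn) outside the match image — the dangling condition fails, DPO blocks; SPO proceeds and side-deletes such edges)
deleted nodes (host ids): 1, 4; images of deleted pattern edges: (4,1,fn); (4,2,arg); (12,4,fn); (12,8,arg)
spo result:
nodes: 2:c1, 5:c4, 8:app, 12:app, 13:c4, 16:app, 17:c4, 18:app, 19:app
edges: (8,5,arg); (12,8,fn); (12,19,arg); (16,8,arg); (16,13,fn); (18,16,arg); (18,17,fn); (19,2,fn); (19,8,arg)


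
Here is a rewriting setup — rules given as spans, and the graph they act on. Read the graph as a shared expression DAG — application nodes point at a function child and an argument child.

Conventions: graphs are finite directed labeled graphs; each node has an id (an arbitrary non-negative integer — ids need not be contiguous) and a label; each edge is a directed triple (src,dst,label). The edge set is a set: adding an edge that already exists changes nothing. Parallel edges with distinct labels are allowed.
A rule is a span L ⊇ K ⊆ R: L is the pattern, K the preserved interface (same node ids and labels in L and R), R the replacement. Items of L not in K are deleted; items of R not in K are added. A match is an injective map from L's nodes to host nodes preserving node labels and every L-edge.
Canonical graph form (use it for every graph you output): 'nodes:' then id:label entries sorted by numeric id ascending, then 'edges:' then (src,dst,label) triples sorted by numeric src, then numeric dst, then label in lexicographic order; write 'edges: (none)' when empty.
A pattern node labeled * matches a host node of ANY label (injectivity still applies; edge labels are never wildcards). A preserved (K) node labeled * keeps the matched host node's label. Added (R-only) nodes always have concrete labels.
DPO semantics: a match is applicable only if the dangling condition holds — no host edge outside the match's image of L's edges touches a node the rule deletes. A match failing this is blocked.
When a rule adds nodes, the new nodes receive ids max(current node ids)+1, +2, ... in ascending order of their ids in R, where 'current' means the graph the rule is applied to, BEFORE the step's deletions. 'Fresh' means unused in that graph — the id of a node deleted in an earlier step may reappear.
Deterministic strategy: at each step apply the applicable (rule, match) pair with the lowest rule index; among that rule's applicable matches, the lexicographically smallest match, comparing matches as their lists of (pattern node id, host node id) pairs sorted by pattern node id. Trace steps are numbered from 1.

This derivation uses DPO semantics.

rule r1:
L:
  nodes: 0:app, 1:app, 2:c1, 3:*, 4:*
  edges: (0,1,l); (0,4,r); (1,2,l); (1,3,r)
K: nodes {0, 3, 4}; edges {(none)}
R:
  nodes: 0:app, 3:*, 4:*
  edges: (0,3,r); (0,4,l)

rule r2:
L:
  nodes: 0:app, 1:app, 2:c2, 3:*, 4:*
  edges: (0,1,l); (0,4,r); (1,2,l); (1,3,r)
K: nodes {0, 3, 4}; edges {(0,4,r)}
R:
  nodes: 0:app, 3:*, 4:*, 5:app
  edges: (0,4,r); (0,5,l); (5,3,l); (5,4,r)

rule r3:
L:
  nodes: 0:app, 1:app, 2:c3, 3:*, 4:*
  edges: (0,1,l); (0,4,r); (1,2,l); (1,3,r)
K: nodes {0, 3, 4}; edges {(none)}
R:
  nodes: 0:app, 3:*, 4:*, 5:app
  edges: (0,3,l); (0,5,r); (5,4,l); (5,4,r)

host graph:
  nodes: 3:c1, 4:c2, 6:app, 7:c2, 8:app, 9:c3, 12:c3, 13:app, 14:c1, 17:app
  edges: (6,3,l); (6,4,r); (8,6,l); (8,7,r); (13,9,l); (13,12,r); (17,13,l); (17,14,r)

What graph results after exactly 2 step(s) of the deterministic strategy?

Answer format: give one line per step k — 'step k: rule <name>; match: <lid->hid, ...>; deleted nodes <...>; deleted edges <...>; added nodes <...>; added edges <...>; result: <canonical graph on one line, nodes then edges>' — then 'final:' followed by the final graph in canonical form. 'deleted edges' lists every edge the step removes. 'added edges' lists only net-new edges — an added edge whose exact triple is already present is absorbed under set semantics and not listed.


step 1: rule r1; match: 0->8, 1->6, 2->3, 3->4, 4->7; deleted nodes 3, 6; deleted edges (6,3,l); (6,4,r); (8,6,l); (8,7,r); added nodes (none); added edges (8,4,r); (8,7,l); result: nodes: 4:c2, 7:c2, 8:app, 9:c3, 12:c3, 13:app, 14:c1, 17:app edges: (8,4,r); (8,7,l); (13,9,l); (13,12,r); (17,13,l); (17,14,r)
step 2: rule r3; match: 0->17, 1->13, 2->9, 3->12, 4->14; deleted nodes 9, 13; deleted edges (13,9,l); (13,12,r); (17,13,l); (17,14,r); added nodes 18; added edges (17,12,l); (17,18,r); (18,14,l); (18,14,r); result: nodes: 4:c2, 7:c2, 8:app, 12:c3, 14:c1, 17:app, 18:app edges: (8,4,r); (8,7,l); (17,12,l); (17,18,r); (18,14,l); (18,14,r)
final:
nodes: 4:c2, 7:c2, 8:app, 12:c3, 14:c1, 17:app, 18:app
edges: (8,4,r); (8,7,l); (17,12,l); (17,18,r); (18,14,l); (18,14,r)


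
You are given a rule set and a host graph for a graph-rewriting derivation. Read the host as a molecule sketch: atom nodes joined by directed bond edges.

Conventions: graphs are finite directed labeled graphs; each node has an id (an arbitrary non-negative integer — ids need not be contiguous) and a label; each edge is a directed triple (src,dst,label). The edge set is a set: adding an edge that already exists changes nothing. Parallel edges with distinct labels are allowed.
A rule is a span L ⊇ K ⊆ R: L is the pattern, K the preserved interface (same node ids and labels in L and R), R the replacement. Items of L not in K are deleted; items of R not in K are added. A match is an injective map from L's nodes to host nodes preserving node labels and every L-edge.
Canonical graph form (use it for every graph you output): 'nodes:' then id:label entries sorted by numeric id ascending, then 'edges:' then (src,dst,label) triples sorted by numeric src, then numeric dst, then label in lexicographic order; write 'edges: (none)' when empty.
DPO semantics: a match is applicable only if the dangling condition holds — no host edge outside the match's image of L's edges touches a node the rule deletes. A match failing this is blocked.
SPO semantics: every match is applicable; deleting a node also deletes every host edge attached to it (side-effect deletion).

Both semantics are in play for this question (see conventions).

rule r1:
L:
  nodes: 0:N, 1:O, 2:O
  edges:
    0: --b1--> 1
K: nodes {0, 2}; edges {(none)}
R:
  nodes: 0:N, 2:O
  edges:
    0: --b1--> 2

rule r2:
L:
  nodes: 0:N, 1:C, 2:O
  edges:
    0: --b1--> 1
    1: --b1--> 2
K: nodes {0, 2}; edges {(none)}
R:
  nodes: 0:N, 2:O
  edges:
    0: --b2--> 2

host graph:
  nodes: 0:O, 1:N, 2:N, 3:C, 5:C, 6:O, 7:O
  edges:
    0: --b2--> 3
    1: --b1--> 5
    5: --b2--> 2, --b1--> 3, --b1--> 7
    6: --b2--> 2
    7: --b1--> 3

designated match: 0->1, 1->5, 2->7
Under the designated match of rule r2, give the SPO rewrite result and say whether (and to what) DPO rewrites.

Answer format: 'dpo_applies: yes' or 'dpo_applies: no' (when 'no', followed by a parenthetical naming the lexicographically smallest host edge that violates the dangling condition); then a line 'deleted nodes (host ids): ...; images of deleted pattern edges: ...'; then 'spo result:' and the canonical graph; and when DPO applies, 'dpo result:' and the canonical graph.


dpo_applies: no
(the rule deletes node 5, which keeps host edge (5,2,b2) outside the match image — the dangling condition fails, DPO blocks; SPO proceeds and side-deletes such edges)
deleted nodes (host ids): 5; images of deleted pattern edges: (1,5,b1); (5,7,b1)
spo result:
nodes: 0:O, 1:N, 2:N, 3:C, 6:O, 7:O
edges: (0,3,b2); (1,7,b2); (6,2,b2); (7,3,b1)


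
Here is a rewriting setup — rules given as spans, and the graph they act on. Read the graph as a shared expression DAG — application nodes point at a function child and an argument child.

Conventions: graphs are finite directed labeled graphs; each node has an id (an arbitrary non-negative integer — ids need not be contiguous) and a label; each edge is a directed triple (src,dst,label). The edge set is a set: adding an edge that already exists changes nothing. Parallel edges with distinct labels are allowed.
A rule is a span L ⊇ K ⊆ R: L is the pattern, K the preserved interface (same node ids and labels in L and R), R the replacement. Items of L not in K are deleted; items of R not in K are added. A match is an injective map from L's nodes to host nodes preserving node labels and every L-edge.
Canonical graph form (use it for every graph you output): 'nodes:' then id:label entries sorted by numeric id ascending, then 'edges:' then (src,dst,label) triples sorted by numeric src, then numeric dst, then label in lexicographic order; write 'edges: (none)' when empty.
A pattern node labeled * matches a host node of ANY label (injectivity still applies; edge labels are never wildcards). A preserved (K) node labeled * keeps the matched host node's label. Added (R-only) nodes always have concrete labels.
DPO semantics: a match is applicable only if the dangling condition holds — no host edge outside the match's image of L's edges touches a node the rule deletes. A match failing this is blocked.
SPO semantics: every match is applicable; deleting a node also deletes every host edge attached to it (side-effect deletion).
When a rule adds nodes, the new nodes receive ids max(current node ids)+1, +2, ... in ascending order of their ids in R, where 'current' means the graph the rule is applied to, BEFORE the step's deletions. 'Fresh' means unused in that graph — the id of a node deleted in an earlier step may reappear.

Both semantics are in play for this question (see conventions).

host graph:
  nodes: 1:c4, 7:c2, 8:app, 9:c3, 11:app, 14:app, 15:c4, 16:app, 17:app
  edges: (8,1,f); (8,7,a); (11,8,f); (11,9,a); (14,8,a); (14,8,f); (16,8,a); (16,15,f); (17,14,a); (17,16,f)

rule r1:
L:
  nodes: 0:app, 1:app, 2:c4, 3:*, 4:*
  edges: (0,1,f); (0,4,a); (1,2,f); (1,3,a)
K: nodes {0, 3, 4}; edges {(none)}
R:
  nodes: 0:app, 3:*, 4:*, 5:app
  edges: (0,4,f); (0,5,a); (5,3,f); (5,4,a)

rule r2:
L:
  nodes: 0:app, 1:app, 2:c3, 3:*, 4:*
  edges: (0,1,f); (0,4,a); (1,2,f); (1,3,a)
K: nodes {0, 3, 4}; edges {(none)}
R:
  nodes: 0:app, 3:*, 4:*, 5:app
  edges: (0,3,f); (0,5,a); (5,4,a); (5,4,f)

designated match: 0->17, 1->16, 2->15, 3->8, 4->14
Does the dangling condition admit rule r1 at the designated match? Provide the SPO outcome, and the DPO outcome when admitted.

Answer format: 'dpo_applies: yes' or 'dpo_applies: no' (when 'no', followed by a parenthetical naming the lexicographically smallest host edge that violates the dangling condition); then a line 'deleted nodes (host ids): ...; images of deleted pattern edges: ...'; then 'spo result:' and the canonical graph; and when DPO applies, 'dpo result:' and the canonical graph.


dpo_applies: yes
deleted nodes (host ids): 15, 16; images of deleted pattern edges: (16,8,a); (16,15,f); (17,14,a); (17,16,f)
spo result:
nodes: 1:c4, 7:c2, 8:app, 9:c3, 11:app, 14:app, 17:app, 18:app
edges: (8,1,f); (8,7,a); (11,8,f); (11,9,a); (14,8,a); (14,8,f); (17,14,f); (17,18,a); (18,8,f); (18,14,a)
dpo result:
nodes: 1:c4, 7:c2, 8:app, 9:c3, 11:app, 14:app, 17:app, 18:app
edges: (8,1,f); (8,7,a); (11,8,f); (11,9,a); (14,8,a); (14,8,f); (17,14,f); (17,18,a); (18,8,f); (18,14,a)


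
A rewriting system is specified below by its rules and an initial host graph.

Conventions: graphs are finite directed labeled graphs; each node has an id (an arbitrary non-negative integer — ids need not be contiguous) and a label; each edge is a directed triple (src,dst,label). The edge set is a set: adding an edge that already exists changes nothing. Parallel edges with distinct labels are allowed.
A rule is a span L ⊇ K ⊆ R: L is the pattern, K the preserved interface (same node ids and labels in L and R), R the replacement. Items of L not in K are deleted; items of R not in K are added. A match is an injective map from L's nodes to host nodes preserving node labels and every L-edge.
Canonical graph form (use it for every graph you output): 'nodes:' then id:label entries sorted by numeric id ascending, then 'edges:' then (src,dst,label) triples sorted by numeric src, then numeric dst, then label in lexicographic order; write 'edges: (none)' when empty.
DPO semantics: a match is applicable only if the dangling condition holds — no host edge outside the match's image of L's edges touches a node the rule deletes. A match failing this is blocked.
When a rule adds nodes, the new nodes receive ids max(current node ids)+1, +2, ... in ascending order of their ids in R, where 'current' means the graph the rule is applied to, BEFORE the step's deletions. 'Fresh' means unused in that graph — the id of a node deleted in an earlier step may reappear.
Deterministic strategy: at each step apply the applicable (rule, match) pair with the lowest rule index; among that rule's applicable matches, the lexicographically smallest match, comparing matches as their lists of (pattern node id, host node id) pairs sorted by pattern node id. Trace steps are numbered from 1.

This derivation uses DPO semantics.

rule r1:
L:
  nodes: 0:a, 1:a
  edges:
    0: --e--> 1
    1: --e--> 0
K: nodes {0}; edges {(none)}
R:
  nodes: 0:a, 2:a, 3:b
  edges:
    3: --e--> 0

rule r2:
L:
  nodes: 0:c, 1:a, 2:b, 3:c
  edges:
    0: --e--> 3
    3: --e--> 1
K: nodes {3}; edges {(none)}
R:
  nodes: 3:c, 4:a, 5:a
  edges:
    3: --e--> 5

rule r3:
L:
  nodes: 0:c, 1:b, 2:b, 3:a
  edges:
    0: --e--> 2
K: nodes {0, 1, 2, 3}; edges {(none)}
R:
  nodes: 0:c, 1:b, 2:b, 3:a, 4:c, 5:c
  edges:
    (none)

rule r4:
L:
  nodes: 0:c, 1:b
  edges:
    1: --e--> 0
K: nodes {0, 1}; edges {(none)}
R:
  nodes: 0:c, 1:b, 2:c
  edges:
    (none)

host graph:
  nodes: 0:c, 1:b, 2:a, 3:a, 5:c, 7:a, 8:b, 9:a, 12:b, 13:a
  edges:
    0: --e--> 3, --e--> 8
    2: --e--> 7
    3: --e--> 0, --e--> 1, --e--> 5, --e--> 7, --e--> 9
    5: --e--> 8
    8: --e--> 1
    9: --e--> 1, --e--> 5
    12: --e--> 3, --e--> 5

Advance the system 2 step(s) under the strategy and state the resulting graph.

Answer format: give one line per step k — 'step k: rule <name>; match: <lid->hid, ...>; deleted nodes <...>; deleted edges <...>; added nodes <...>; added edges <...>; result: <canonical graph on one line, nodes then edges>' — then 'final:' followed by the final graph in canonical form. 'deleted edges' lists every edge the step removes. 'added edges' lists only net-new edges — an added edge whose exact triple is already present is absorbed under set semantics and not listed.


step 1: rule r3; match: 0->0, 1->1, 2->8, 3->2; deleted nodes (none); deleted edges (0,8,e); added nodes 14, 15; added edges (none); result: nodes: 0:c, 1:b, 2:a, 3:a, 5:c, 7:a, 8:b, 9:a, 12:b, 13:a, 14:c, 15:c edges: (0,3,e); (2,7,e); (3,0,e); (3,1,e); (3,5,e); (3,7,e); (3,9,e); (5,8,e); (8,1,e); (9,1,e); (9,5,e); (12,3,e); (12,5,e)
step 2: rule r3; match: 0->5, 1->1, 2->8, 3->2; deleted nodes (none); deleted edges (5,8,e); added nodes 16, 17; added edges (none); result: nodes: 0:c, 1:b, 2:a, 3:a, 5:c, 7:a, 8:b, 9:a, 12:b, 13:a, 14:c, 15:c, 16:c, 17:c edges: (0,3,e); (2,7,e); (3,0,e); (3,1,e); (3,5,e); (3,7,e); (3,9,e); (8,1,e); (9,1,e); (9,5,e); (12,3,e); (12,5,e)
final:
nodes: 0:c, 1:b, 2:a, 3:a, 5:c, 7:a, 8:b, 9:a, 12:b, 13:a, 14:c, 15:c, 16:c, 17:c
edges: (0,3,e); (2,7,e); (3,0,e); (3,1,e); (3,5,e); (3,7,e); (3,9,e); (8,1,e); (9,1,e); (9,5,e); (12,3,e); (12,5,e)


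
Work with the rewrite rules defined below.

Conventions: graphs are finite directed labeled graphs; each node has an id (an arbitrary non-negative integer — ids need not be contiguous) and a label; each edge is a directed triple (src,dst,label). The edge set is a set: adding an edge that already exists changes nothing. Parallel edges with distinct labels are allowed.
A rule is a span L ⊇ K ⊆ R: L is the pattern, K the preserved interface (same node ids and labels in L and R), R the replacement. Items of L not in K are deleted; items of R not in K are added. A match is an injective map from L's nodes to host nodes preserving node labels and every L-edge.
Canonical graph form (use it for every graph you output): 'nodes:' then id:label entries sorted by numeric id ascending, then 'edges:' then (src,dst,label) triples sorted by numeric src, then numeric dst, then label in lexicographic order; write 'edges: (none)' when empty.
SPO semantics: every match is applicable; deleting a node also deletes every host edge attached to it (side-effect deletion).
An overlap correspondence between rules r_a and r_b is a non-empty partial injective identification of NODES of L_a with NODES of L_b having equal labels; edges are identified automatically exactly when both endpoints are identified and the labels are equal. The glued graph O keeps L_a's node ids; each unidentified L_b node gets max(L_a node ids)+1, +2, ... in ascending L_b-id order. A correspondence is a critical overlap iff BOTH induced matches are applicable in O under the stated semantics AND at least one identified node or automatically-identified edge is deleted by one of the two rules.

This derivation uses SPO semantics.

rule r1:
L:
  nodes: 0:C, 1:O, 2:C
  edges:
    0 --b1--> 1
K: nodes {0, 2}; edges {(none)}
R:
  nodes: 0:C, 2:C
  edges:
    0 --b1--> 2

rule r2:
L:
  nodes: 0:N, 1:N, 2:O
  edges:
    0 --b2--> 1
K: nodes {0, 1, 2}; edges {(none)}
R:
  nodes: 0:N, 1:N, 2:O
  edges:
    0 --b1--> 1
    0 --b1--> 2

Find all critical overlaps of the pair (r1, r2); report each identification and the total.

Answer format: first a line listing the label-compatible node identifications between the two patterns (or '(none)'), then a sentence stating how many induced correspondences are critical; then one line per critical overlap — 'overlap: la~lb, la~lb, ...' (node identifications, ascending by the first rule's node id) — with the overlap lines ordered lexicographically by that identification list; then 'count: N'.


label-compatible node identifications between L(r1) and L(r2): 1~2
1 of the induced correspondences is a critical overlap of r1 and r2.
overlap: 1~2
count: 1


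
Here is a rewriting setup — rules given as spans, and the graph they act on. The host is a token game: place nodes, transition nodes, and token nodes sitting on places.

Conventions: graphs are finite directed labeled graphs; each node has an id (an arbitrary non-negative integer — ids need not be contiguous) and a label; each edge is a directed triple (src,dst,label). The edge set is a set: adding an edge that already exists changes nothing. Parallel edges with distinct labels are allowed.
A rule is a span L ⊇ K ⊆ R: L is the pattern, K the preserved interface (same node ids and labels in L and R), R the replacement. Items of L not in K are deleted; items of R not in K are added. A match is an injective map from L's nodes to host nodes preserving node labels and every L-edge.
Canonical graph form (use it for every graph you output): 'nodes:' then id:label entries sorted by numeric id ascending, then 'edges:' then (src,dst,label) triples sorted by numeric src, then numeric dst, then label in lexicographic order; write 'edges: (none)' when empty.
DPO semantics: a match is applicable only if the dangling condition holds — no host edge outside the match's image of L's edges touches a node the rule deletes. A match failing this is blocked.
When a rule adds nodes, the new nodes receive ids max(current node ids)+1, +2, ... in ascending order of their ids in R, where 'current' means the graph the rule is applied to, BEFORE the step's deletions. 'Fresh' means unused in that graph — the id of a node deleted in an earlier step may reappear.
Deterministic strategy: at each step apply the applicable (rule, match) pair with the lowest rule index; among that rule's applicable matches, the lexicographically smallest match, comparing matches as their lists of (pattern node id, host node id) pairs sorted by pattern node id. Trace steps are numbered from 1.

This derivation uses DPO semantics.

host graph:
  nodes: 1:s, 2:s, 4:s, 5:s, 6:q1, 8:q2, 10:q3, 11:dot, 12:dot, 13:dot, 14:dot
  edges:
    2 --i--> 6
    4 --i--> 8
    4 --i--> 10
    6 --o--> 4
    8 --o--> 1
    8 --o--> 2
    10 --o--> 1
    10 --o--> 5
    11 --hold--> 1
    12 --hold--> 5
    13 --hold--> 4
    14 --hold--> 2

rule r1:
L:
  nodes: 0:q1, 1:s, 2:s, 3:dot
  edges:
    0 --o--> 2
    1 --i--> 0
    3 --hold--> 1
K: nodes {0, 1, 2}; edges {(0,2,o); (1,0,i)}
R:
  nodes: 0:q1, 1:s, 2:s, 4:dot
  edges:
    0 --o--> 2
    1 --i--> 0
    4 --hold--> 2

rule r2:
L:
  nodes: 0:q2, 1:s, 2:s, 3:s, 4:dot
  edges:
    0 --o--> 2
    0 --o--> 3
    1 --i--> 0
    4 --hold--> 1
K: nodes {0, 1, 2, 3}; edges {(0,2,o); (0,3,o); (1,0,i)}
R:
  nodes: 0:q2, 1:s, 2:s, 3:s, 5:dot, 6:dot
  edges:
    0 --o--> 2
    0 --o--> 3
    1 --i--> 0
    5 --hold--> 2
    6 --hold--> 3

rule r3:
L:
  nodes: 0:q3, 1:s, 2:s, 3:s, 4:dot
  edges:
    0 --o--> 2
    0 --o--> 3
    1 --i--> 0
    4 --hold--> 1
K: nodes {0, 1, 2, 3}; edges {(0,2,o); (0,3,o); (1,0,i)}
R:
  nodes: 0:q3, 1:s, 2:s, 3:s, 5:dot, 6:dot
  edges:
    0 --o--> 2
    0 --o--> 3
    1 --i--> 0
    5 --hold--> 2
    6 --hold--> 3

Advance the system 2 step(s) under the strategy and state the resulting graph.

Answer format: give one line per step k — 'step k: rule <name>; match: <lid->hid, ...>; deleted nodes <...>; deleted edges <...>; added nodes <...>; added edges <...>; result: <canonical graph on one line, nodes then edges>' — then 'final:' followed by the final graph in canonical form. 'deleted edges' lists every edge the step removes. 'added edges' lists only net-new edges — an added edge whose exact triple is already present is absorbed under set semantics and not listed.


step 1: rule r1; match: 0->6, 1->2, 2->4, 3->14; deleted nodes 14; deleted edges (14,2,hold); added nodes 15; added edges (15,4,hold); result: nodes: 1:s, 2:s, 4:s, 5:s, 6:q1, 8:q2, 10:q3, 11:dot, 12:dot, 13:dot, 15:dot edges: (2,6,i); (4,8,i); (4,10,i); (6,4,o); (8,1,o); (8,2,o); (10,1,o); (10,5,o); (11,1,hold); (12,5,hold); (13,4,hold); (15,4,hold)
step 2: rule r2; match: 0->8, 1->4, 2->1, 3->2, 4->13; deleted nodes 13; deleted edges (13,4,hold); added nodes 16, 17; added edges (16,1,hold); (17,2,hold); result: nodes: 1:s, 2:s, 4:s, 5:s, 6:q1, 8:q2, 10:q3, 11:dot, 12:dot, 15:dot, 16:dot, 17:dot edges: (2,6,i); (4,8,i); (4,10,i); (6,4,o); (8,1,o); (8,2,o); (10,1,o); (10,5,o); (11,1,hold); (12,5,hold); (15,4,hold); (16,1,hold); (17,2,hold)
final:
nodes: 1:s, 2:s, 4:s, 5:s, 6:q1, 8:q2, 10:q3, 11:dot, 12:dot, 15:dot, 16:dot, 17:dot
edges: (2,6,i); (4,8,i); (4,10,i); (6,4,o); (8,1,o); (8,2,o); (10,1,o); (10,5,o); (11,1,hold); (12,5,hold); (15,4,hold); (16,1,hold); (17,2,hold)


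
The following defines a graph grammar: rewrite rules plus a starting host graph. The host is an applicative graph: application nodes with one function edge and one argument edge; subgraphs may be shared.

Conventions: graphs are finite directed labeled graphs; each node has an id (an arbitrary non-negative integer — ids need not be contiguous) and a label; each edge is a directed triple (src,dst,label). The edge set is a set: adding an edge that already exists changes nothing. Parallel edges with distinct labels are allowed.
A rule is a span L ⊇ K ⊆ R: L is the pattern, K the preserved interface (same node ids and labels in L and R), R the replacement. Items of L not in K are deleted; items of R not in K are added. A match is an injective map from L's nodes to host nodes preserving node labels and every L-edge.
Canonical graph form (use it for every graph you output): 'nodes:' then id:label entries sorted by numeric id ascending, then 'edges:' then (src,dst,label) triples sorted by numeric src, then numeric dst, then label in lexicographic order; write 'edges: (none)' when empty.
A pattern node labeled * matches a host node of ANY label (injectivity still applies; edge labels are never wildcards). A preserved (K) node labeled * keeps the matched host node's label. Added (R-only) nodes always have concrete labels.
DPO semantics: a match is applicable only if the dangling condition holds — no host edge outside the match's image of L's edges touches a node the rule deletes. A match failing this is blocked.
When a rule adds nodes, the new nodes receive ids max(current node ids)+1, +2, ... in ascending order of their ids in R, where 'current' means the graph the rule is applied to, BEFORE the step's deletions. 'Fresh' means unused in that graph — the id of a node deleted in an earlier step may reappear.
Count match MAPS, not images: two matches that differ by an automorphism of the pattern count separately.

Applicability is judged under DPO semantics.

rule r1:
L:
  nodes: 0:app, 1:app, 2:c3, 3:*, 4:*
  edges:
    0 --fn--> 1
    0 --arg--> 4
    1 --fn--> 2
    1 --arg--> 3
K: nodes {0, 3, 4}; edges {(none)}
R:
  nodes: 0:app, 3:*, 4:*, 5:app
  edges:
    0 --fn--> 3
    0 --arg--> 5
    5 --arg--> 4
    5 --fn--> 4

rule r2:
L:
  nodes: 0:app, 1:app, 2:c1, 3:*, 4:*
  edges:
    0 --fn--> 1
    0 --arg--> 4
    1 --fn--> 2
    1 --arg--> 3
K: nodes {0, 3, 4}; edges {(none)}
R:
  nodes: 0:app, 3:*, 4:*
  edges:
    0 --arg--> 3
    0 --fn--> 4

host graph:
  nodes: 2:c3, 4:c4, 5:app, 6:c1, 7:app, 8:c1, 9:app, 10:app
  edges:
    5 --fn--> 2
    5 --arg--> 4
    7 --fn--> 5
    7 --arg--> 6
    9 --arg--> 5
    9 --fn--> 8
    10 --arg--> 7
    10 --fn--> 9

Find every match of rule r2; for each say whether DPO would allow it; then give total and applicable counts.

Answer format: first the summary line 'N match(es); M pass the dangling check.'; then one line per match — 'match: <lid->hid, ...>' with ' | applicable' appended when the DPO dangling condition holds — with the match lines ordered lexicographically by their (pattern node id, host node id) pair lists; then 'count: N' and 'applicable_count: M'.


1 match(es); 1 pass the dangling check.
match: 0->10, 1->9, 2->8, 3->5, 4->7 | applicable
count: 1
applicable_count: 1


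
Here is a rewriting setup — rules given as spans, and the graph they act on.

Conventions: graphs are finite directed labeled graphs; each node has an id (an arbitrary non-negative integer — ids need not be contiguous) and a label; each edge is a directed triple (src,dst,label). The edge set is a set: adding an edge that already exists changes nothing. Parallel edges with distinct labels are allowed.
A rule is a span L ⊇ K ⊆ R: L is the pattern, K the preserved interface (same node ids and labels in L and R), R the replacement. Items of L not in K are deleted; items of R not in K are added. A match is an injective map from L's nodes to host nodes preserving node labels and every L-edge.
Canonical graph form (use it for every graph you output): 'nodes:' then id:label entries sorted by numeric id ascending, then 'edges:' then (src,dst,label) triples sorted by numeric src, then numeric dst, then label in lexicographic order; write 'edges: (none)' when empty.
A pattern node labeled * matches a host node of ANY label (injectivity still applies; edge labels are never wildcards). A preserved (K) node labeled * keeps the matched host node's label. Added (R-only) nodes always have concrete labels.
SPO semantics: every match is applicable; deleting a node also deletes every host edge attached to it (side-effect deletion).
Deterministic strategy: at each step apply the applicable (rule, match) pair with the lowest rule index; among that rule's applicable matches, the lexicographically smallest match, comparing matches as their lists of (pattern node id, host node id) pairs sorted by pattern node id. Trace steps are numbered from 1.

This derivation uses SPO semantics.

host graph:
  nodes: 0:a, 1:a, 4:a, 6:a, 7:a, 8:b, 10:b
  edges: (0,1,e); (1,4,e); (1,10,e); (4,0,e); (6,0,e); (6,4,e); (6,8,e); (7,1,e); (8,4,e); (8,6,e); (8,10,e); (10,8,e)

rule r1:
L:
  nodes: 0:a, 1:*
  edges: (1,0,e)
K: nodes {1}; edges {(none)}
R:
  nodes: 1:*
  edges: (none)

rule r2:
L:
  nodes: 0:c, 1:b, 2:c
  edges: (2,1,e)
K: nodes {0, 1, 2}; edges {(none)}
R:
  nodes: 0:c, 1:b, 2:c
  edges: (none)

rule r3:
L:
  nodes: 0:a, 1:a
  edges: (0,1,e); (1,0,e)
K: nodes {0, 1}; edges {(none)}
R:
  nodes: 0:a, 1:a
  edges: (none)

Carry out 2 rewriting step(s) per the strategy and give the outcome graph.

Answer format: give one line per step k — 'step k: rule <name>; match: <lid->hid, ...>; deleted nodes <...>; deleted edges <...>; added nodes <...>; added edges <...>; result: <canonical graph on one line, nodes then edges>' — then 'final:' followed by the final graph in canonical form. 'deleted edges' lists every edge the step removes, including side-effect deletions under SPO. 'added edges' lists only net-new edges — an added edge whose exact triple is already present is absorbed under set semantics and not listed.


step 1: rule r1; match: 0->0, 1->4; deleted nodes 0; deleted edges (0,1,e); (4,0,e); (6,0,e); added nodes (none); added edges (none); result: nodes: 1:a, 4:a, 6:a, 7:a, 8:b, 10:b edges: (1,4,e); (1,10,e); (6,4,e); (6,8,e); (7,1,e); (8,4,e); (8,6,e); (8,10,e); (10,8,e)
step 2: rule r1; match: 0->1, 1->7; deleted nodes 1; deleted edges (1,4,e); (1,10,e); (7,1,e); added nodes (none); added edges (none); result: nodes: 4:a, 6:a, 7:a, 8:b, 10:b edges: (6,4,e); (6,8,e); (8,4,e); (8,6,e); (8,10,e); (10,8,e)
final:
nodes: 4:a, 6:a, 7:a, 8:b, 10:b
edges: (6,4,e); (6,8,e); (8,4,e); (8,6,e); (8,10,e); (10,8,e)


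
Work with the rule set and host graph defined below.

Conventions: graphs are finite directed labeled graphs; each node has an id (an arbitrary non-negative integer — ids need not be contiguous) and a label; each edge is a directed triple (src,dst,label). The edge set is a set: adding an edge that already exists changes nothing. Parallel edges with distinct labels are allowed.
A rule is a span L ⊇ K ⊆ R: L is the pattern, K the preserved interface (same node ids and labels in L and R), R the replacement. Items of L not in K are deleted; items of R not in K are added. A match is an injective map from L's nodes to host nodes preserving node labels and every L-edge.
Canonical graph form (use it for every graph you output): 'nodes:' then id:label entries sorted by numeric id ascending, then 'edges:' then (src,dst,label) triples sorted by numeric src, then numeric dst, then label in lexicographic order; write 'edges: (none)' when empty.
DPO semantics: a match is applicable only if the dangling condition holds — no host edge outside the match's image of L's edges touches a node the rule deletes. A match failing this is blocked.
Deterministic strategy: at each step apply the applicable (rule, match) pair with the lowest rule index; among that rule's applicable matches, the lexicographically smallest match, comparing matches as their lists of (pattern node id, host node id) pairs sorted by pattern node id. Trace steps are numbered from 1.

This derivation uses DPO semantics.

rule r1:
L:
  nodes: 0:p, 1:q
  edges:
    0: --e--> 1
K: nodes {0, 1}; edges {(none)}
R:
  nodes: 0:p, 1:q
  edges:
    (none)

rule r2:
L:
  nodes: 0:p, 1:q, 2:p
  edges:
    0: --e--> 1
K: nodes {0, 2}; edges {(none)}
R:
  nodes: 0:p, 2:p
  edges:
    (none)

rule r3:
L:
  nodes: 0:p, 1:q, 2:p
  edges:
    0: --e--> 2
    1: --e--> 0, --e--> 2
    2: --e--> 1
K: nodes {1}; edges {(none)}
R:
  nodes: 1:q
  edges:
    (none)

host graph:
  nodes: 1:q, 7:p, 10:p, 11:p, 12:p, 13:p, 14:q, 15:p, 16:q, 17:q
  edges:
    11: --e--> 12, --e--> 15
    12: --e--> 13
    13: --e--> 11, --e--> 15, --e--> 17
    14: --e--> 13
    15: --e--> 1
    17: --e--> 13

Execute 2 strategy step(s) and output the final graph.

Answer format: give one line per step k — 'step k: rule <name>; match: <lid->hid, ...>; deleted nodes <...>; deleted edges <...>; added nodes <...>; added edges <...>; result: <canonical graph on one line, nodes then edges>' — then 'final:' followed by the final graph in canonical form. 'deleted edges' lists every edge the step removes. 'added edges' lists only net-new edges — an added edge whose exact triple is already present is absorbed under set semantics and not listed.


step 1: rule r1; match: 0->13, 1->17; deleted nodes (none); deleted edges (13,17,e); added nodes (none); added edges (none); result: nodes: 1:q, 7:p, 10:p, 11:p, 12:p, 13:p, 14:q, 15:p, 16:q, 17:q edges: (11,12,e); (11,15,e); (12,13,e); (13,11,e); (13,15,e); (14,13,e); (15,1,e); (17,13,e)
step 2: rule r1; match: 0->15, 1->1; deleted nodes (none); deleted edges (15,1,e); added nodes (none); added edges (none); result: nodes: 1:q, 7:p, 10:p, 11:p, 12:p, 13:p, 14:q, 15:p, 16:q, 17:q edges: (11,12,e); (11,15,e); (12,13,e); (13,11,e); (13,15,e); (14,13,e); (17,13,e)
final:
nodes: 1:q, 7:p, 10:p, 11:p, 12:p, 13:p, 14:q, 15:p, 16:q, 17:q
edges: (11,12,e); (11,15,e); (12,13,e); (13,11,e); (13,15,e); (14,13,e); (17,13,e)


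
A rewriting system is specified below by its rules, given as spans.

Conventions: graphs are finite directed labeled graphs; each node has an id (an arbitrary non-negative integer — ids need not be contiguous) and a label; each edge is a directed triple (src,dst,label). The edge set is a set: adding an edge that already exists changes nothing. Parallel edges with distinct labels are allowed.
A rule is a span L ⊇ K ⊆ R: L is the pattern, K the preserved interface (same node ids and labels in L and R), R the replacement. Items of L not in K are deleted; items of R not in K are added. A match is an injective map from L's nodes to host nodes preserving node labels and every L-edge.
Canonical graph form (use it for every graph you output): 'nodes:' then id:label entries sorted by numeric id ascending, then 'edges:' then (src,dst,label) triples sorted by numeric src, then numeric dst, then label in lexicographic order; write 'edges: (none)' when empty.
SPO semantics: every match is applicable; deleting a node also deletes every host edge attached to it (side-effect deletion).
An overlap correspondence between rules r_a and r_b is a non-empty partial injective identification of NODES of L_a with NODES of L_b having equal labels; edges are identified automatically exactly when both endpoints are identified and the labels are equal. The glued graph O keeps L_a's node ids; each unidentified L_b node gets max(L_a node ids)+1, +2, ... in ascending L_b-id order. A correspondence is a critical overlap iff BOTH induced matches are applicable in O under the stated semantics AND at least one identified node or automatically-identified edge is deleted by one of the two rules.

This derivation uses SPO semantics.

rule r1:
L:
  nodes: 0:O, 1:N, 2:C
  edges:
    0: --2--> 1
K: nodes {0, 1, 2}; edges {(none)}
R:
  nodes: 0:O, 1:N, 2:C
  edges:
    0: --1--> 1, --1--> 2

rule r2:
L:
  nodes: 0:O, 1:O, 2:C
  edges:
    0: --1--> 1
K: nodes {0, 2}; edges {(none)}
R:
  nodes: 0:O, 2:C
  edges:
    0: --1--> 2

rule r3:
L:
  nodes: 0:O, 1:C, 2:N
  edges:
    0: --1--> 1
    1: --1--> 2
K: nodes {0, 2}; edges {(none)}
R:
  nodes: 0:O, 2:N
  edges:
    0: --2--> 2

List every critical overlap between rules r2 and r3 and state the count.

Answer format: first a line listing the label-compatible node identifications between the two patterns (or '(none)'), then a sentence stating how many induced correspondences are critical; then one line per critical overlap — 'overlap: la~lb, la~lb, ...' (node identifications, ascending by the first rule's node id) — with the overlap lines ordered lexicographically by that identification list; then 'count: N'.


label-compatible node identifications between L(r2) and L(r3): 0~0, 1~0, 2~1
4 of the induced correspondences are critical overlaps of r2 and r3.
overlap: 0~0, 2~1
overlap: 1~0
overlap: 1~0, 2~1
overlap: 2~1
count: 4


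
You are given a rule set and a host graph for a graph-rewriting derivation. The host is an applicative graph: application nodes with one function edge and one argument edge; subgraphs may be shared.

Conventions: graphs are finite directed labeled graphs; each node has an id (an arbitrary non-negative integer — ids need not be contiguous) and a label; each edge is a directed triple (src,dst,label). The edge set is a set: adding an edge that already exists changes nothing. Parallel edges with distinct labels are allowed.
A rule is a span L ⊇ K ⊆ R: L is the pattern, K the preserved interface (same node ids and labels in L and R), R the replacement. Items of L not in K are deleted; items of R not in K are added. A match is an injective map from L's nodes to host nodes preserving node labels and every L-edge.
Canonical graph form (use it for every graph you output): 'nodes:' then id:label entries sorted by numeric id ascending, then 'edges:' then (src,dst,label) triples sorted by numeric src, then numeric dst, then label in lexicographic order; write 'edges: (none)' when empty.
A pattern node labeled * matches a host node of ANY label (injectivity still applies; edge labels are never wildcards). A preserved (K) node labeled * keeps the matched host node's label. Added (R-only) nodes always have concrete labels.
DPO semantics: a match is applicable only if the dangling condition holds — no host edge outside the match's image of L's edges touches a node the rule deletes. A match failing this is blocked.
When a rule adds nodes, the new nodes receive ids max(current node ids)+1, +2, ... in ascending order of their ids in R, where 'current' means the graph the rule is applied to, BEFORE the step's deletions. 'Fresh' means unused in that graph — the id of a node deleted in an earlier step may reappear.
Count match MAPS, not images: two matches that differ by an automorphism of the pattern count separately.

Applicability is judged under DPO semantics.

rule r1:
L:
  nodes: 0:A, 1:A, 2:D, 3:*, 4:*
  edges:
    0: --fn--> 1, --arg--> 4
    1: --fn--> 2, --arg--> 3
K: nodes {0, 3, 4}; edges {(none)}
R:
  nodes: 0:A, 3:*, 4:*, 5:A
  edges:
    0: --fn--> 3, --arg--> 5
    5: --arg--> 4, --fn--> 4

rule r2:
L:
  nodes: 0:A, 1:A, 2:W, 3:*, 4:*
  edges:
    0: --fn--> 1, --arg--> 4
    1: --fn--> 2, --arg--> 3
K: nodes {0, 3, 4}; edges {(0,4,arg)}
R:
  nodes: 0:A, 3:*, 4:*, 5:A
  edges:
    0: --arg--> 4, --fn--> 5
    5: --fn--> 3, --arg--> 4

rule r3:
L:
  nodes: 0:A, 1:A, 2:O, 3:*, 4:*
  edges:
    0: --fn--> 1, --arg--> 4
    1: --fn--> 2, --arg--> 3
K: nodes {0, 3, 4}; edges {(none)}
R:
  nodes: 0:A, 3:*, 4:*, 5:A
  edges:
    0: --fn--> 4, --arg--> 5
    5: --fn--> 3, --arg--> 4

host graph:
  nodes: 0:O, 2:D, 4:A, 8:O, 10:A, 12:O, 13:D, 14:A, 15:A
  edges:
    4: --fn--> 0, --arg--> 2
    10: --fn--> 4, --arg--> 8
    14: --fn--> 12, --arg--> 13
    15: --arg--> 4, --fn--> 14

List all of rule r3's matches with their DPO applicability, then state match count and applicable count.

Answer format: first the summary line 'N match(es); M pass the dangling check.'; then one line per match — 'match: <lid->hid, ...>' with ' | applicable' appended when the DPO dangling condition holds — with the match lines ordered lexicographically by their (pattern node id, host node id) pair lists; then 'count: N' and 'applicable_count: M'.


2 match(es); 1 pass the dangling check.
match: 0->10, 1->4, 2->0, 3->2, 4->8
match: 0->15, 1->14, 2->12, 3->13, 4->4 | applicable
count: 2
applicable_count: 1
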